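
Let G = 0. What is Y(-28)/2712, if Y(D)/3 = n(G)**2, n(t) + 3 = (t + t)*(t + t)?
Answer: 9/904 ≈ 0.0099557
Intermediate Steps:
n(t) = -3 + 4*t**2 (n(t) = -3 + (t + t)*(t + t) = -3 + (2*t)*(2*t) = -3 + 4*t**2)
Y(D) = 27 (Y(D) = 3*(-3 + 4*0**2)**2 = 3*(-3 + 4*0)**2 = 3*(-3 + 0)**2 = 3*(-3)**2 = 3*9 = 27)
Y(-28)/2712 = 27/2712 = 27*(1/2712) = 9/904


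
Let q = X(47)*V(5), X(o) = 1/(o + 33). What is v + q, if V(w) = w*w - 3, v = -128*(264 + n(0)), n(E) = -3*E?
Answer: -1351669/40 ≈ -33792.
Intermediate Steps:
X(o) = 1/(33 + o)
v = -33792 (v = -128*(264 - 3*0) = -128*(264 + 0) = -128*264 = -33792)
V(w) = -3 + w² (V(w) = w² - 3 = -3 + w²)
q = 11/40 (q = (-3 + 5²)/(33 + 47) = (-3 + 25)/80 = (1/80)*22 = 11/40 ≈ 0.27500)
v + q = -33792 + 11/40 = -1351669/40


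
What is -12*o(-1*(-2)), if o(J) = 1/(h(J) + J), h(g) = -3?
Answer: 12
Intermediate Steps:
o(J) = 1/(-3 + J)
-12*o(-1*(-2)) = -12/(-3 - 1*(-2)) = -12/(-3 + 2) = -12/(-1) = -12*(-1) = 12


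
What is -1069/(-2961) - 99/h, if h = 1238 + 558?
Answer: 1626785/5317956 ≈ 0.30590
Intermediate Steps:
h = 1796
-1069/(-2961) - 99/h = -1069/(-2961) - 99/1796 = -1069*(-1/2961) - 99*1/1796 = 1069/2961 - 99/1796 = 1626785/5317956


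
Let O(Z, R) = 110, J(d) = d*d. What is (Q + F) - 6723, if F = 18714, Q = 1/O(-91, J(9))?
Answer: 1319011/110 ≈ 11991.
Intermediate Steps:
J(d) = d²
Q = 1/110 ≈ 0.0090909
(Q + F) - 6723 = (1/110 + 18714) - 6723 = 2058541/110 - 6723 = 1319011/110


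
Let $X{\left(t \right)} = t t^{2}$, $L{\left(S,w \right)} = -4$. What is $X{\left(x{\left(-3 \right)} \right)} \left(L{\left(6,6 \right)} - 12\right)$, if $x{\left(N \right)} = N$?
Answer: $432$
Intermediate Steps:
$X{\left(t \right)} = t^{3}$
$X{\left(x{\left(-3 \right)} \right)} \left(L{\left(6,6 \right)} - 12\right) = \left(-3\right)^{3} \left(-4 - 12\right) = \left(-27\right) \left(-16\right) = 432$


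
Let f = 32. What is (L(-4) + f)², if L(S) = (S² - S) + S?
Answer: 2304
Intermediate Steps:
L(S) = S²
(L(-4) + f)² = ((-4)² + 32)² = (16 + 32)² = 48² = 2304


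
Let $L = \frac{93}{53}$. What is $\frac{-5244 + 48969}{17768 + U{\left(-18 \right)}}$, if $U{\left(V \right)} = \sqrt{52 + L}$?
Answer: $\frac{13725335800}{5577397941} - \frac{14575 \sqrt{150997}}{5577397941} \approx 2.4599$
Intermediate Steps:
$L = \frac{93}{53}$ ($L = 93 \cdot \frac{1}{53} = \frac{93}{53} \approx 1.7547$)
$U{\left(V \right)} = \frac{\sqrt{150997}}{53}$ ($U{\left(V \right)} = \sqrt{52 + \frac{93}{53}} = \sqrt{\frac{2849}{53}} = \frac{\sqrt{150997}}{53}$)
$\frac{-5244 + 48969}{17768 + U{\left(-18 \right)}} = \frac{-5244 + 48969}{17768 + \frac{\sqrt{150997}}{53}} = \frac{43725}{17768 + \frac{\sqrt{150997}}{53}}$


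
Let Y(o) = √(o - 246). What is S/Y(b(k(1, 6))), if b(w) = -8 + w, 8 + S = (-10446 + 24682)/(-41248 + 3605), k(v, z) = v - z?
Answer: 315380*I*√259/9749537 ≈ 0.5206*I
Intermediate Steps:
S = -315380/37643 (S = -8 + (-10446 + 24682)/(-41248 + 3605) = -8 + 14236/(-37643) = -8 + 14236*(-1/37643) = -8 - 14236/37643 = -315380/37643 ≈ -8.3782)
Y(o) = √(-246 + o)
S/Y(b(k(1, 6))) = -315380/(37643*√(-246 + (-8 + (1 - 1*6)))) = -315380/(37643*√(-246 + (-8 + (1 - 6)))) = -315380/(37643*√(-246 + (-8 - 5))) = -315380/(37643*√(-246 - 13)) = -315380*(-I*√259/259)/37643 = -(-315380)*I*√259/9749537 = 315380*I*√259/9749537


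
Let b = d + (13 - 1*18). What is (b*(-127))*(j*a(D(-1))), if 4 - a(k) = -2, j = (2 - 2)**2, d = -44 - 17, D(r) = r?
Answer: 0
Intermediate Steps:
d = -61
j = 0 (j = 0**2 = 0)
b = -66 (b = -61 + (13 - 1*18) = -61 + (13 - 18) = -61 - 5 = -66)
a(k) = 6 (a(k) = 4 - 1*(-2) = 4 + 2 = 6)
(b*(-127))*(j*a(D(-1))) = (-66*(-127))*(0*6) = 8382*0 = 0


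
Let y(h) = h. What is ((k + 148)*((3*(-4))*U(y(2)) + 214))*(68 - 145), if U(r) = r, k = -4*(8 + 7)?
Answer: -1287440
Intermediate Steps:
k = -60 (k = -4*15 = -60)
((k + 148)*((3*(-4))*U(y(2)) + 214))*(68 - 145) = ((-60 + 148)*((3*(-4))*2 + 214))*(68 - 145) = (88*(-12*2 + 214))*(-77) = (88*(-24 + 214))*(-77) = (88*190)*(-77) = 16720*(-77) = -1287440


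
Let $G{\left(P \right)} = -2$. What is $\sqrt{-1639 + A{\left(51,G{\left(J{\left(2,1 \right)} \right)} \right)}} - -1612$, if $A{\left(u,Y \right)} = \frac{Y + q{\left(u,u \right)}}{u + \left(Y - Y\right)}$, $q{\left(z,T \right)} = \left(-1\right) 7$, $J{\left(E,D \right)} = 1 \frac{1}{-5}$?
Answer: $1612 + \frac{i \sqrt{473722}}{17} \approx 1612.0 + 40.487 i$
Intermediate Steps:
$J{\left(E,D \right)} = - \frac{1}{5}$ ($J{\left(E,D \right)} = 1 \left(- \frac{1}{5}\right) = - \frac{1}{5}$)
$q{\left(z,T \right)} = -7$
$A{\left(u,Y \right)} = \frac{-7 + Y}{u}$ ($A{\left(u,Y \right)} = \frac{Y - 7}{u + \left(Y - Y\right)} = \frac{-7 + Y}{u + 0} = \frac{-7 + Y}{u}$)
$\sqrt{-1639 + A{\left(51,G{\left(J{\left(2,1 \right)} \right)} \right)}} - -1612 = \sqrt{-1639 + \frac{-7 - 2}{51}} - -1612 = \sqrt{-1639 + \frac{1}{51} \left(-9\right)} + 1612 = \sqrt{-1639 - \frac{3}{17}} + 1612 = \sqrt{- \frac{27866}{17}} + 1612 = \frac{i \sqrt{473722}}{17} + 1612 = 1612 + \frac{i \sqrt{473722}}{17}$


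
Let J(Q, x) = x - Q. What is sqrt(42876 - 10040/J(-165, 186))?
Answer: 2*sqrt(146634501)/117 ≈ 207.00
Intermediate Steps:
sqrt(42876 - 10040/J(-165, 186)) = sqrt(42876 - 10040/(186 - 1*(-165))) = sqrt(42876 - 10040/(186 + 165)) = sqrt(42876 - 10040/351) = sqrt(15039436/351) = 2*sqrt(146634501)/117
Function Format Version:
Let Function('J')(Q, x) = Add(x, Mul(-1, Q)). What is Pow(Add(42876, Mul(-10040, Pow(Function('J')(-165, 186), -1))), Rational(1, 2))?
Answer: Mul(Rational(2, 117), Pow(146634501, Rational(1, 2))) ≈ 207.00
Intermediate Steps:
Pow(Add(42876, Mul(-10040, Pow(Function('J')(-165, 186), -1))), Rational(1, 2)) = Pow(Add(42876, Mul(-10040, Pow(Add(186, Mul(-1, -165)), -1))), Rational(1, 2)) = Pow(Add(42876, Mul(-10040, Pow(Add(186, 165), -1))), Rational(1, 2)) = Pow(Add(42876, Mul(-10040, Pow(351, -1))), Rational(1, 2)) = Pow(Add(42876, Mul(-10040, Rational(1, 351))), Rational(1, 2)) = Pow(Add(42876, Rational(-10040, 351)), Rational(1, 2)) = Pow(Rational(15039436, 351), Rational(1, 2)) = Mul(Rational(2, 117), Pow(146634501, Rational(1, 2)))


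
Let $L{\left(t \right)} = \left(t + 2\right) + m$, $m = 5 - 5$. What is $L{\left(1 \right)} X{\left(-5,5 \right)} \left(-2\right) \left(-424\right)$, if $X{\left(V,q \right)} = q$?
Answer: $12720$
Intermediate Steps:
$m = 0$
$L{\left(t \right)} = 2 + t$ ($L{\left(t \right)} = \left(t + 2\right) + 0 = \left(2 + t\right) + 0 = 2 + t$)
$L{\left(1 \right)} X{\left(-5,5 \right)} \left(-2\right) \left(-424\right) = \left(2 + 1\right) 5 \left(-2\right) \left(-424\right) = 3 \cdot 5 \left(-2\right) \left(-424\right) = 15 \left(-2\right) \left(-424\right) = \left(-30\right) \left(-424\right) = 12720$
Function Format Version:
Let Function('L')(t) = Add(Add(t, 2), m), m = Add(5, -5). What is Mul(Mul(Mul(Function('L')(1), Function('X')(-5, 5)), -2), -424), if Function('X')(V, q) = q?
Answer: 12720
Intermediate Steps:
m = 0
Function('L')(t) = Add(2, t) (Function('L')(t) = Add(Add(t, 2), 0) = Add(Add(2, t), 0) = Add(2, t))
Mul(Mul(Mul(Function('L')(1), Function('X')(-5, 5)), -2), -424) = Mul(Mul(Mul(Add(2, 1), 5), -2), -424) = Mul(Mul(Mul(3, 5), -2), -424) = Mul(Mul(15, -2), -424) = Mul(-30, -424) = 12720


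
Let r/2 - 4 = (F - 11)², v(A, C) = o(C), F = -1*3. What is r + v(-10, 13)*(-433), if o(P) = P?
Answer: -5229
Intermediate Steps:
F = -3
v(A, C) = C
r = 400 (r = 8 + 2*(-3 - 11)² = 8 + 2*(-14)² = 8 + 2*196 = 8 + 392 = 400)
r + v(-10, 13)*(-433) = 400 + 13*(-433) = 400 - 5629 = -5229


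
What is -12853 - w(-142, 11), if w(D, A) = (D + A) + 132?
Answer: -12854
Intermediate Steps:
w(D, A) = 132 + A + D (w(D, A) = (A + D) + 132 = 132 + A + D)
-12853 - w(-142, 11) = -12853 - (132 + 11 - 142) = -12853 - 1*1 = -12853 - 1 = -12854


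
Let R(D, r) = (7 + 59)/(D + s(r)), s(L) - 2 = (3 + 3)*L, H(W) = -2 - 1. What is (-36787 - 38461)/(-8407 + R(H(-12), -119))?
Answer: 4891120/546461 ≈ 8.9505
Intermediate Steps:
H(W) = -3
s(L) = 2 + 6*L (s(L) = 2 + (3 + 3)*L = 2 + 6*L)
R(D, r) = 66/(2 + D + 6*r) (R(D, r) = (7 + 59)/(D + (2 + 6*r)) = 66/(2 + D + 6*r))
(-36787 - 38461)/(-8407 + R(H(-12), -119)) = (-36787 - 38461)/(-8407 + 66/(2 - 3 + 6*(-119))) = -75248/(-8407 + 66/(2 - 3 - 714)) = -75248/(-8407 + 66/(-715)) = -75248/(-8407 + 66*(-1/715)) = -75248/(-8407 - 6/65) = -75248/(-546461/65) = -75248*(-65/546461) = 4891120/546461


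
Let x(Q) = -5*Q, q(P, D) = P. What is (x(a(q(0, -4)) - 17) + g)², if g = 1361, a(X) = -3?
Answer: 2134521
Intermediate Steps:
(x(a(q(0, -4)) - 17) + g)² = (-5*(-3 - 17) + 1361)² = (-5*(-20) + 1361)² = (100 + 1361)² = 1461² = 2134521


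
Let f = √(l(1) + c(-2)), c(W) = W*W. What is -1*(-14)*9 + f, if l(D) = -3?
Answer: 127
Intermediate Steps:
c(W) = W²
f = 1 (f = √(-3 + (-2)²) = √(-3 + 4) = √1 = 1)
-1*(-14)*9 + f = -1*(-14)*9 + 1 = 14*9 + 1 = 126 + 1 = 127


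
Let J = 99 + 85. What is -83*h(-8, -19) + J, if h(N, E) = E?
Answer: 1761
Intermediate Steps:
J = 184
-83*h(-8, -19) + J = -83*(-19) + 184 = 1577 + 184 = 1761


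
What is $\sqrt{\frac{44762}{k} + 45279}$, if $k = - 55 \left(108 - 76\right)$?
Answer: $\frac{\sqrt{2190272645}}{220} \approx 212.73$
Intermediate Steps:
$k = -1760$ ($k = \left(-55\right) 32 = -1760$)
$\sqrt{\frac{44762}{k} + 45279} = \sqrt{\frac{44762}{-1760} + 45279} = \sqrt{44762 \left(- \frac{1}{1760}\right) + 45279} = \sqrt{- \frac{22381}{880} + 45279} = \sqrt{\frac{39823139}{880}} = \frac{\sqrt{2190272645}}{220}$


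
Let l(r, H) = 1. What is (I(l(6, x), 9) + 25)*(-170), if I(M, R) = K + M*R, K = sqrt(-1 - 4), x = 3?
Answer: -5780 - 170*I*sqrt(5) ≈ -5780.0 - 380.13*I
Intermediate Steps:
K = I*sqrt(5) (K = sqrt(-5) = I*sqrt(5) ≈ 2.2361*I)
I(M, R) = I*sqrt(5) + M*R
(I(l(6, x), 9) + 25)*(-170) = ((I*sqrt(5) + 1*9) + 25)*(-170) = ((I*sqrt(5) + 9) + 25)*(-170) = ((9 + I*sqrt(5)) + 25)*(-170) = (34 + I*sqrt(5))*(-170) = -5780 - 170*I*sqrt(5)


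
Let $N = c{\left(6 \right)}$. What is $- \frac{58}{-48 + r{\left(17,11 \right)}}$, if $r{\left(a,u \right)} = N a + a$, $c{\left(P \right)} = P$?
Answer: $- \frac{58}{71} \approx -0.8169$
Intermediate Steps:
$N = 6$
$r{\left(a,u \right)} = 7 a$ ($r{\left(a,u \right)} = 6 a + a = 7 a$)
$- \frac{58}{-48 + r{\left(17,11 \right)}} = - \frac{58}{-48 + 7 \cdot 17} = - \frac{58}{-48 + 119} = - \frac{58}{71}$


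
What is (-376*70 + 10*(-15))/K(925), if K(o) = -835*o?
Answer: 5294/154475 ≈ 0.034271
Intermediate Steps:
(-376*70 + 10*(-15))/K(925) = (-376*70 + 10*(-15))/((-835*925)) = (-26320 - 150)/(-772375) = -26470*(-1/772375) = 5294/154475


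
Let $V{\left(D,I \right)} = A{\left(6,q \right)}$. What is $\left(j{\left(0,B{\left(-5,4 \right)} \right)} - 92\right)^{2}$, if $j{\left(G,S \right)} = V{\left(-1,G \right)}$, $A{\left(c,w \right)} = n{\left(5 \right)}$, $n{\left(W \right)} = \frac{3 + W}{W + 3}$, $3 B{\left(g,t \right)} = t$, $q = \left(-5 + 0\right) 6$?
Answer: $8281$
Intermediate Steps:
$q = -30$ ($q = \left(-5\right) 6 = -30$)
$B{\left(g,t \right)} = \frac{t}{3}$
$n{\left(W \right)} = 1$ ($n{\left(W \right)} = \frac{3 + W}{3 + W} = 1$)
$A{\left(c,w \right)} = 1$
$V{\left(D,I \right)} = 1$
$j{\left(G,S \right)} = 1$
$\left(j{\left(0,B{\left(-5,4 \right)} \right)} - 92\right)^{2} = \left(1 - 92\right)^{2} = \left(-91\right)^{2} = 8281$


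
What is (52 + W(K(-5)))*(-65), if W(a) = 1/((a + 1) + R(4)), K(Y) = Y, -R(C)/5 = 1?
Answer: -30355/9 ≈ -3372.8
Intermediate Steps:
R(C) = -5 (R(C) = -5*1 = -5)
W(a) = 1/(-4 + a) (W(a) = 1/((a + 1) - 5) = 1/((1 + a) - 5) = 1/(-4 + a))
(52 + W(K(-5)))*(-65) = (52 + 1/(-4 - 5))*(-65) = (52 + 1/(-9))*(-65) = (52 - ⅑)*(-65) = (467/9)*(-65) = -30355/9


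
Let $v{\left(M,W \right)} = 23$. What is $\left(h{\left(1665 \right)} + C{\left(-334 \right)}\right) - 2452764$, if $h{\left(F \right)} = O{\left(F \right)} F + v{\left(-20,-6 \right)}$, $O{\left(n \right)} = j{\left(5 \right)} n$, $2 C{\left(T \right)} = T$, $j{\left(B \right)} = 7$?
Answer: $16952667$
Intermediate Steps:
$C{\left(T \right)} = \frac{T}{2}$
$O{\left(n \right)} = 7 n$
$h{\left(F \right)} = 23 + 7 F^{2}$ ($h{\left(F \right)} = 7 F F + 23 = 7 F^{2} + 23 = 23 + 7 F^{2}$)
$\left(h{\left(1665 \right)} + C{\left(-334 \right)}\right) - 2452764 = \left(\left(23 + 7 \cdot 1665^{2}\right) + \frac{1}{2} \left(-334\right)\right) - 2452764 = \left(\left(23 + 7 \cdot 2772225\right) - 167\right) - 2452764 = \left(\left(23 + 19405575\right) - 167\right) - 2452764 = \left(19405598 - 167\right) - 2452764 = 19405431 - 2452764 = 16952667$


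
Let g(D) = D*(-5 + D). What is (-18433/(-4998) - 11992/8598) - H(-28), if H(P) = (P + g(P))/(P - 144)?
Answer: 770199865/102657254 ≈ 7.5026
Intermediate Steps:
H(P) = (P + P*(-5 + P))/(-144 + P) (H(P) = (P + P*(-5 + P))/(P - 144) = (P + P*(-5 + P))/(-144 + P))
(-18433/(-4998) - 11992/8598) - H(-28) = (-18433/(-4998) - 11992/8598) - (-28)*(-4 - 28)/(-144 - 28) = (-18433*(-1/4998) - 11992*1/8598) - (-28)*(-32)/(-172) = (18433/4998 - 5996/4299) - (-28)*(-1)*(-32)/172 = 5475051/2387378 - 1*(-224/43) = 5475051/2387378 + 224/43 = 770199865/102657254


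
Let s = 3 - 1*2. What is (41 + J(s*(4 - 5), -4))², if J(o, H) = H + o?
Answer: 1296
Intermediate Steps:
s = 1 (s = 3 - 2 = 1)
(41 + J(s*(4 - 5), -4))² = (41 + (-4 + 1*(4 - 5)))² = (41 + (-4 + 1*(-1)))² = (41 + (-4 - 1))² = (41 - 5)² = 36² = 1296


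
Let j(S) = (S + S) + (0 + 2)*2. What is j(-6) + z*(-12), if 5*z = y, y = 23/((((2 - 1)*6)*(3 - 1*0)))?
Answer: -166/15 ≈ -11.067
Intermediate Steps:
j(S) = 4 + 2*S (j(S) = 2*S + 2*2 = 2*S + 4 = 4 + 2*S)
y = 23/18 (y = 23/(((1*6)*(3 + 0))) = 23/((6*3)) = 23/18 ≈ 1.2778)
z = 23/90 (z = (⅕)*(23/18) = 23/90 ≈ 0.25556)
j(-6) + z*(-12) = (4 + 2*(-6)) + (23/90)*(-12) = (4 - 12) - 46/15 = -8 - 46/15 = -166/15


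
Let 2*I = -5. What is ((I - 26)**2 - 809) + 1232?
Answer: 4941/4 ≈ 1235.3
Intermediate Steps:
I = -5/2 (I = (1/2)*(-5) = -5/2 ≈ -2.5000)
((I - 26)**2 - 809) + 1232 = ((-5/2 - 26)**2 - 809) + 1232 = ((-57/2)**2 - 809) + 1232 = (3249/4 - 809) + 1232 = 13/4 + 1232 = 4941/4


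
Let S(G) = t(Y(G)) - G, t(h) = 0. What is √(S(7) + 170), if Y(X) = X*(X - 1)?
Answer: √163 ≈ 12.767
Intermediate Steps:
Y(X) = X*(-1 + X)
S(G) = -G (S(G) = 0 - G = -G)
√(S(7) + 170) = √(-1*7 + 170) = √(-7 + 170) = √163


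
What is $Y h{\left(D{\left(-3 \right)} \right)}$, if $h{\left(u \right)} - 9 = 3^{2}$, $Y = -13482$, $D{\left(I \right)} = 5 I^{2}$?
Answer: $-242676$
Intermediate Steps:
$h{\left(u \right)} = 18$ ($h{\left(u \right)} = 9 + 3^{2} = 9 + 9 = 18$)
$Y h{\left(D{\left(-3 \right)} \right)} = \left(-13482\right) 18 = -242676$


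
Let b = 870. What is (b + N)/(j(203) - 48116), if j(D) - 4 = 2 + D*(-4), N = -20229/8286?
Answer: -2396197/135122564 ≈ -0.017734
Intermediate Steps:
N = -6743/2762 (N = -20229*1/8286 = -6743/2762 ≈ -2.4413)
j(D) = 6 - 4*D (j(D) = 4 + (2 + D*(-4)) = 4 + (2 - 4*D) = 6 - 4*D)
(b + N)/(j(203) - 48116) = (870 - 6743/2762)/((6 - 4*203) - 48116) = 2396197/(2762*((6 - 812) - 48116)) = 2396197/(2762*(-806 - 48116)) = (2396197/2762)/(-48922) = (2396197/2762)*(-1/48922) = -2396197/135122564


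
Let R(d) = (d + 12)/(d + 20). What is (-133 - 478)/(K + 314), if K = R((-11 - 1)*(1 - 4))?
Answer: -4277/2204 ≈ -1.9406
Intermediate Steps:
R(d) = (12 + d)/(20 + d)
K = 6/7 (K = (12 + (-11 - 1)*(1 - 4))/(20 + (-11 - 1)*(1 - 4)) = (12 - 12*(-3))/(20 - 12*(-3)) = (12 + 36)/(20 + 36) = 48/56 = (1/56)*48 = 6/7 ≈ 0.85714)
(-133 - 478)/(K + 314) = (-133 - 478)/(6/7 + 314) = -611/2204/7 = -611*7/2204 = -4277/2204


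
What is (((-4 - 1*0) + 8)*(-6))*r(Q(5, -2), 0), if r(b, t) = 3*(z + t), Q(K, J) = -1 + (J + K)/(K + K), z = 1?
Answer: -72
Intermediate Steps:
Q(K, J) = -1 + (J + K)/(2*K) (Q(K, J) = -1 + (J + K)/((2*K)) = -1 + (J + K)*(1/(2*K)) = -1 + (J + K)/(2*K))
r(b, t) = 3 + 3*t (r(b, t) = 3*(1 + t) = 3 + 3*t)
(((-4 - 1*0) + 8)*(-6))*r(Q(5, -2), 0) = (((-4 - 1*0) + 8)*(-6))*(3 + 3*0) = (((-4 + 0) + 8)*(-6))*(3 + 0) = ((-4 + 8)*(-6))*3 = (4*(-6))*3 = -24*3 = -72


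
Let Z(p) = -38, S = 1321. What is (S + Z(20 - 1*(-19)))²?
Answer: 1646089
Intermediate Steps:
(S + Z(20 - 1*(-19)))² = (1321 - 38)² = 1283² = 1646089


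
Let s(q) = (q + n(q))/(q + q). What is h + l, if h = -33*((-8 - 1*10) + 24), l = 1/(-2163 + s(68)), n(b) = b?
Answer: -428077/2162 ≈ -198.00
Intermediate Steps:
s(q) = 1 (s(q) = (q + q)/(q + q) = (2*q)/((2*q)) = (2*q)*(1/(2*q)) = 1)
l = -1/2162 (l = 1/(-2163 + 1) = 1/(-2162) = -1/2162 ≈ -0.00046253)
h = -198 (h = -33*((-8 - 10) + 24) = -33*(-18 + 24) = -33*6 = -198)
h + l = -198 - 1/2162 = -428077/2162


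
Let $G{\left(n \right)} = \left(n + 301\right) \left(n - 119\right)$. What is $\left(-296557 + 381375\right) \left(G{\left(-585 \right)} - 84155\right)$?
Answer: $9820312858$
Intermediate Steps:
$G{\left(n \right)} = \left(-119 + n\right) \left(301 + n\right)$ ($G{\left(n \right)} = \left(301 + n\right) \left(-119 + n\right) = \left(-119 + n\right) \left(301 + n\right)$)
$\left(-296557 + 381375\right) \left(G{\left(-585 \right)} - 84155\right) = \left(-296557 + 381375\right) \left(\left(-35819 + \left(-585\right)^{2} + 182 \left(-585\right)\right) - 84155\right) = 84818 \left(\left(-35819 + 342225 - 106470\right) - 84155\right) = 84818 \left(199936 - 84155\right) = 84818 \cdot 115781 = 9820312858$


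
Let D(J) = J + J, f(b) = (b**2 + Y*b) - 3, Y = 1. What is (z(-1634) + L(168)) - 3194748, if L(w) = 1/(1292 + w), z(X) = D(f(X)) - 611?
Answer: 3126267341/1460 ≈ 2.1413e+6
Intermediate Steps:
f(b) = -3 + b + b**2 (f(b) = (b**2 + 1*b) - 3 = (b**2 + b) - 3 = (b + b**2) - 3 = -3 + b + b**2)
D(J) = 2*J
z(X) = -617 + 2*X + 2*X**2 (z(X) = 2*(-3 + X + X**2) - 611 = (-6 + 2*X + 2*X**2) - 611 = -617 + 2*X + 2*X**2)
(z(-1634) + L(168)) - 3194748 = ((-617 + 2*(-1634) + 2*(-1634)**2) + 1/(1292 + 168)) - 3194748 = ((-617 - 3268 + 2*2669956) + 1/1460) - 3194748 = ((-617 - 3268 + 5339912) + 1/1460) - 3194748 = (5336027 + 1/1460) - 3194748 = 7790599421/1460 - 3194748 = 3126267341/1460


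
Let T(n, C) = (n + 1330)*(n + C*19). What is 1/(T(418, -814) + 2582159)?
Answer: -1/23721745 ≈ -4.2155e-8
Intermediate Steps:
T(n, C) = (1330 + n)*(n + 19*C)
1/(T(418, -814) + 2582159) = 1/((418² + 1330*418 + 25270*(-814) + 19*(-814)*418) + 2582159) = 1/((174724 + 555940 - 20569780 - 6464788) + 2582159) = 1/(-26303904 + 2582159) = 1/(-23721745) = -1/23721745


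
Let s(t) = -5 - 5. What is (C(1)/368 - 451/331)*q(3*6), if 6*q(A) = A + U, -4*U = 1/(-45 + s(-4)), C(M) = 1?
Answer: -656088157/160786560 ≈ -4.0805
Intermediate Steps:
s(t) = -10
U = 1/220 (U = -1/(4*(-45 - 10)) = -¼/(-55) = -¼*(-1/55) = 1/220 ≈ 0.0045455)
q(A) = 1/1320 + A/6 (q(A) = (A + 1/220)/6 = (1/220 + A)/6 = 1/1320 + A/6)
(C(1)/368 - 451/331)*q(3*6) = (1/368 - 451/331)*(1/1320 + (3*6)/6) = (1*(1/368) - 451*1/331)*(1/1320 + (⅙)*18) = (1/368 - 451/331)*(1/1320 + 3) = -165637/121808*3961/1320 = -656088157/160786560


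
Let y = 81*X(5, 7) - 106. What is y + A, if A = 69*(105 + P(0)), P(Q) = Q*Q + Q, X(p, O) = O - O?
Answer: 7139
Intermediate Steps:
X(p, O) = 0
P(Q) = Q + Q**2 (P(Q) = Q**2 + Q = Q + Q**2)
y = -106 (y = 81*0 - 106 = 0 - 106 = -106)
A = 7245 (A = 69*(105 + 0*(1 + 0)) = 69*(105 + 0*1) = 69*(105 + 0) = 69*105 = 7245)
y + A = -106 + 7245 = 7139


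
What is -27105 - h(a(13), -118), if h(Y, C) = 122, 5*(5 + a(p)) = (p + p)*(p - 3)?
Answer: -27227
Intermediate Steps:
a(p) = -5 + 2*p*(-3 + p)/5 (a(p) = -5 + ((p + p)*(p - 3))/5 = -5 + ((2*p)*(-3 + p))/5 = -5 + (2*p*(-3 + p))/5 = -5 + 2*p*(-3 + p)/5)
-27105 - h(a(13), -118) = -27105 - 1*122 = -27105 - 122 = -27227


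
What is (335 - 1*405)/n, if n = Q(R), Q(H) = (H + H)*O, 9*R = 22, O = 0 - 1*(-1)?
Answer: -315/22 ≈ -14.318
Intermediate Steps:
O = 1 (O = 0 + 1 = 1)
R = 22/9 (R = (⅑)*22 = 22/9 ≈ 2.4444)
Q(H) = 2*H (Q(H) = (H + H)*1 = (2*H)*1 = 2*H)
n = 44/9 (n = 2*(22/9) = 44/9 ≈ 4.8889)
(335 - 1*405)/n = (335 - 1*405)/(44/9) = (335 - 405)*(9/44) = -70*9/44 = -315/22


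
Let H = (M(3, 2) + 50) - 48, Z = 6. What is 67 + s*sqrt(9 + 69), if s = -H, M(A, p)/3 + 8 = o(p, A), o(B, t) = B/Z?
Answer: 67 + 21*sqrt(78) ≈ 252.47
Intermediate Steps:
o(B, t) = B/6
M(A, p) = -24 + p/2 (M(A, p) = -24 + 3*(p/6) = -24 + p/2)
H = -21 (H = ((-24 + (1/2)*2) + 50) - 48 = ((-24 + 1) + 50) - 48 = (-23 + 50) - 48 = 27 - 48 = -21)
s = 21 (s = -1*(-21) = 21)
67 + s*sqrt(9 + 69) = 67 + 21*sqrt(9 + 69) = 67 + 21*sqrt(78)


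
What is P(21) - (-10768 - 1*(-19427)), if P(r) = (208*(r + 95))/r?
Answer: -157711/21 ≈ -7510.0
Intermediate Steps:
P(r) = (19760 + 208*r)/r (P(r) = (208*(95 + r))/r = (19760 + 208*r)/r)
P(21) - (-10768 - 1*(-19427)) = (208 + 19760/21) - (-10768 - 1*(-19427)) = (208 + 19760*(1/21)) - (-10768 + 19427) = (208 + 19760/21) - 1*8659 = 24128/21 - 8659 = -157711/21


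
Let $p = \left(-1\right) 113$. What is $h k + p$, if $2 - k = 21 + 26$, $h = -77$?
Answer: $3352$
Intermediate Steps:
$p = -113$
$k = -45$ ($k = 2 - \left(21 + 26\right) = 2 - 47 = -45$)
$h k + p = \left(-77\right) \left(-45\right) - 113 = 3465 - 113 = 3352$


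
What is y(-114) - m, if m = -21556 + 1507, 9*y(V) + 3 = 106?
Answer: 180544/9 ≈ 20060.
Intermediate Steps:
y(V) = 103/9 (y(V) = -1/3 + (1/9)*106 = -1/3 + 106/9 = 103/9)
m = -20049
y(-114) - m = 103/9 - 1*(-20049) = 103/9 + 20049 = 180544/9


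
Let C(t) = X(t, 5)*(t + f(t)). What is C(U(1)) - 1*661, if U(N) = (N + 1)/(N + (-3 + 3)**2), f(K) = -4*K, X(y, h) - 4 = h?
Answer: -715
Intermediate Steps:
X(y, h) = 4 + h
U(N) = (1 + N)/N (U(N) = (1 + N)/(N + 0**2) = (1 + N)/(N + 0) = (1 + N)/N)
C(t) = -27*t (C(t) = (4 + 5)*(t - 4*t) = 9*(-3*t) = -27*t)
C(U(1)) - 1*661 = -27*(1 + 1)/1 - 1*661 = -27*2 - 661 = -54 - 661 = -715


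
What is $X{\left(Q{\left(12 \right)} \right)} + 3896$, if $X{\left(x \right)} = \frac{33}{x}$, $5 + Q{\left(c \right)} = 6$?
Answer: $3929$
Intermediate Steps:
$Q{\left(c \right)} = 1$ ($Q{\left(c \right)} = -5 + 6 = 1$)
$X{\left(Q{\left(12 \right)} \right)} + 3896 = \frac{33}{1} + 3896 = 33 \cdot 1 + 3896 = 33 + 3896 = 3929$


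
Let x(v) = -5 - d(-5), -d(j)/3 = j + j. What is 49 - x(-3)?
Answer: 84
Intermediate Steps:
d(j) = -6*j (d(j) = -3*(j + j) = -6*j)
x(v) = -35 (x(v) = -5 - (-6)*(-5) = -5 - 1*30 = -5 - 30 = -35)
49 - x(-3) = 49 - 1*(-35) = 49 + 35 = 84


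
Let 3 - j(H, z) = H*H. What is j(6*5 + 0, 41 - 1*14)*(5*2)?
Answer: -8970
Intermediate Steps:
j(H, z) = 3 - H**2 (j(H, z) = 3 - H*H = 3 - H**2)
j(6*5 + 0, 41 - 1*14)*(5*2) = (3 - (6*5 + 0)**2)*(5*2) = (3 - (30 + 0)**2)*10 = (3 - 1*30**2)*10 = (3 - 1*900)*10 = (3 - 900)*10 = -897*10 = -8970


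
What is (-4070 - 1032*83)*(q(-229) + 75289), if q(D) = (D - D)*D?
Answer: -6755380814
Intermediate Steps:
q(D) = 0 (q(D) = 0*D = 0)
(-4070 - 1032*83)*(q(-229) + 75289) = (-4070 - 1032*83)*(0 + 75289) = (-4070 - 85656)*75289 = -89726*75289 = -6755380814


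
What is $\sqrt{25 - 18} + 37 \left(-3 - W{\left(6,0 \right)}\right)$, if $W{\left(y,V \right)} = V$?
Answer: $-111 + \sqrt{7} \approx -108.35$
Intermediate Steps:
$\sqrt{25 - 18} + 37 \left(-3 - W{\left(6,0 \right)}\right) = \sqrt{25 - 18} + 37 \left(-3 - 0\right) = \sqrt{7} + 37 \left(-3 + 0\right) = \sqrt{7} + 37 \left(-3\right) = \sqrt{7} - 111 = -111 + \sqrt{7}$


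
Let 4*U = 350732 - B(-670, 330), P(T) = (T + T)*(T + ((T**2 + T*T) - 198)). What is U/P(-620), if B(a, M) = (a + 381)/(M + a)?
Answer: -7014623/76183814400 ≈ -9.2075e-5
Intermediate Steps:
B(a, M) = (381 + a)/(M + a)
P(T) = 2*T*(-198 + T + 2*T**2) (P(T) = (2*T)*(T + ((T**2 + T**2) - 198)) = (2*T)*(T + (2*T**2 - 198)) = (2*T)*(T + (-198 + 2*T**2)) = (2*T)*(-198 + T + 2*T**2) = 2*T*(-198 + T + 2*T**2))
U = 7014623/80 (U = (350732 - (381 - 670)/(330 - 670))/4 = (350732 - (-289)/(-340))/4 = (350732 - (-1)*(-289)/340)/4 = (350732 - 1*17/20)/4 = (350732 - 17/20)/4 = (1/4)*(7014623/20) = 7014623/80 ≈ 87683.)
U/P(-620) = 7014623/(80*((2*(-620)*(-198 - 620 + 2*(-620)**2)))) = 7014623/(80*((2*(-620)*(-198 - 620 + 2*384400)))) = 7014623/(80*((2*(-620)*(-198 - 620 + 768800)))) = 7014623/(80*((2*(-620)*767982))) = (7014623/80)/(-952297680) = (7014623/80)*(-1/952297680) = -7014623/76183814400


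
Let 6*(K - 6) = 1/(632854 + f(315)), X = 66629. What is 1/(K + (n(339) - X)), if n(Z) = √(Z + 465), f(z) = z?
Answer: -961536938654015094/64060463859957418652257 - 28865014744392*√201/64060463859957418652257 ≈ -1.5016e-5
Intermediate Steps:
n(Z) = √(465 + Z)
K = 22794085/3799014 (K = 6 + 1/(6*(632854 + 315)) = 6 + (⅙)/633169 = 6 + (⅙)*(1/633169) = 6 + 1/3799014 = 22794085/3799014 ≈ 6.0000)
1/(K + (n(339) - X)) = 1/(22794085/3799014 + (√(465 + 339) - 1*66629)) = 1/(22794085/3799014 + (√804 - 66629)) = 1/(22794085/3799014 + (2*√201 - 66629)) = 1/(22794085/3799014 + (-66629 + 2*√201)) = 1/(-253101709721/3799014 + 2*√201)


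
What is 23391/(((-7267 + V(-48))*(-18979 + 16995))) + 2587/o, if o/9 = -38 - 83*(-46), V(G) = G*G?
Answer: 938174833/11963609280 ≈ 0.078419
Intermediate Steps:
V(G) = G²
o = 34020 (o = 9*(-38 - 83*(-46)) = 9*(-38 + 3818) = 9*3780 = 34020)
23391/(((-7267 + V(-48))*(-18979 + 16995))) + 2587/o = 23391/(((-7267 + (-48)²)*(-18979 + 16995))) + 2587/34020 = 23391/(((-7267 + 2304)*(-1984))) + 2587*(1/34020) = 23391/((-4963*(-1984))) + 2587/34020 = 23391/9846592 + 2587/34020 = 938174833/11963609280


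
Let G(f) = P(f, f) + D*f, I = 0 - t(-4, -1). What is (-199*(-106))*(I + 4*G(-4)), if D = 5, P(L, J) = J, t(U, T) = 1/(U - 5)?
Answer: -18204122/9 ≈ -2.0227e+6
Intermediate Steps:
t(U, T) = 1/(-5 + U)
I = ⅑ (I = 0 - 1/(-5 - 4) = 0 - 1/(-9) = 0 - 1*(-⅑) = 0 + ⅑ = ⅑ ≈ 0.11111)
G(f) = 6*f (G(f) = f + 5*f = 6*f)
(-199*(-106))*(I + 4*G(-4)) = (-199*(-106))*(⅑ + 4*(6*(-4))) = 21094*(⅑ + 4*(-24)) = 21094*(⅑ - 96) = 21094*(-863/9) = -18204122/9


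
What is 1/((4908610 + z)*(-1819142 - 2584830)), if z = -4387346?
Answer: -1/2295632060608 ≈ -4.3561e-13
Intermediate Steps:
1/((4908610 + z)*(-1819142 - 2584830)) = 1/((4908610 - 4387346)*(-1819142 - 2584830)) = 1/(521264*(-4403972)) = 1/(-2295632060608) = -1/2295632060608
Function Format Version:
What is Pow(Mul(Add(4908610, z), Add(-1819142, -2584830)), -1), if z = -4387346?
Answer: Rational(-1, 2295632060608) ≈ -4.3561e-13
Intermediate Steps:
Pow(Mul(Add(4908610, z), Add(-1819142, -2584830)), -1) = Pow(Mul(Add(4908610, -4387346), Add(-1819142, -2584830)), -1) = Pow(Mul(521264, -4403972), -1) = Pow(-2295632060608, -1) = Rational(-1, 2295632060608)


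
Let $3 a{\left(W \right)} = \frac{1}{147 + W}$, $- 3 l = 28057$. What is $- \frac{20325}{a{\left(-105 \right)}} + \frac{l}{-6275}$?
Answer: $- \frac{48209855693}{18825} \approx -2.5609 \cdot 10^{6}$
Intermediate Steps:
$l = - \frac{28057}{3}$ ($l = \left(- \frac{1}{3}\right) 28057 = - \frac{28057}{3} \approx -9352.3$)
$a{\left(W \right)} = \frac{1}{3 \left(147 + W\right)}$
$- \frac{20325}{a{\left(-105 \right)}} + \frac{l}{-6275} = - \frac{20325}{\frac{1}{3} \frac{1}{147 - 105}} - \frac{28057}{3 \left(-6275\right)} = - \frac{20325}{\frac{1}{3} \cdot \frac{1}{42}} - - \frac{28057}{18825} = - \frac{20325}{\frac{1}{3} \cdot \frac{1}{42}} + \frac{28057}{18825} = - 20325 \frac{1}{\frac{1}{126}} + \frac{28057}{18825} = \left(-20325\right) 126 + \frac{28057}{18825} = -2560950 + \frac{28057}{18825} = - \frac{48209855693}{18825}$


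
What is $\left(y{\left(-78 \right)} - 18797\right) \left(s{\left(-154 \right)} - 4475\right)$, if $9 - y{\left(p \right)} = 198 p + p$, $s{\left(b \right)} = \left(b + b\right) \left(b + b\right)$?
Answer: $-295210474$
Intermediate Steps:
$s{\left(b \right)} = 4 b^{2}$ ($s{\left(b \right)} = 2 b 2 b = 4 b^{2}$)
$y{\left(p \right)} = 9 - 199 p$ ($y{\left(p \right)} = 9 - \left(198 p + p\right) = 9 - 199 p$)
$\left(y{\left(-78 \right)} - 18797\right) \left(s{\left(-154 \right)} - 4475\right) = \left(\left(9 - -15522\right) - 18797\right) \left(4 \left(-154\right)^{2} - 4475\right) = \left(\left(9 + 15522\right) - 18797\right) \left(4 \cdot 23716 - 4475\right) = \left(15531 - 18797\right) \left(94864 - 4475\right) = \left(-3266\right) 90389 = -295210474$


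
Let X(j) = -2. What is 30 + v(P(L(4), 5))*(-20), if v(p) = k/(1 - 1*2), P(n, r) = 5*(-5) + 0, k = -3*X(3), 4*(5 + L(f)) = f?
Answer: 150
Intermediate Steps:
L(f) = -5 + f/4
k = 6 (k = -3*(-2) = 6)
P(n, r) = -25 (P(n, r) = -25 + 0 = -25)
v(p) = -6 (v(p) = 6/(1 - 1*2) = 6/(1 - 2) = 6/(-1) = 6*(-1) = -6)
30 + v(P(L(4), 5))*(-20) = 30 - 6*(-20) = 30 + 120 = 150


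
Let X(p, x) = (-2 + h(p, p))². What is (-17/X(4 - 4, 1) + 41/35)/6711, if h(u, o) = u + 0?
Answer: -431/939540 ≈ -0.00045874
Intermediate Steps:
h(u, o) = u
X(p, x) = (-2 + p)²
(-17/X(4 - 4, 1) + 41/35)/6711 = (-17/(-2 + (4 - 4))² + 41/35)/6711 = (-17/(-2 + 0)² + 41*(1/35))/6711 = (-17/((-2)²) + 41/35)/6711 = (-17/4 + 41/35)/6711 = (1/6711)*(-431/140) = -431/939540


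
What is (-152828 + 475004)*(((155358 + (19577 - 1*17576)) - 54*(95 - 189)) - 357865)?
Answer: -62962855680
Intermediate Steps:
(-152828 + 475004)*(((155358 + (19577 - 1*17576)) - 54*(95 - 189)) - 357865) = 322176*(((155358 + (19577 - 17576)) - 54*(-94)) - 357865) = 322176*(((155358 + 2001) + 5076) - 357865) = 322176*((157359 + 5076) - 357865) = 322176*(162435 - 357865) = 322176*(-195430) = -62962855680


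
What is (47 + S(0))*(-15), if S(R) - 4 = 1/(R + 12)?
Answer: -3065/4 ≈ -766.25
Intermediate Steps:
S(R) = 4 + 1/(12 + R) (S(R) = 4 + 1/(R + 12) = 4 + 1/(12 + R))
(47 + S(0))*(-15) = (47 + (49 + 4*0)/(12 + 0))*(-15) = (47 + (49 + 0)/12)*(-15) = (47 + (1/12)*49)*(-15) = (47 + 49/12)*(-15) = (613/12)*(-15) = -3065/4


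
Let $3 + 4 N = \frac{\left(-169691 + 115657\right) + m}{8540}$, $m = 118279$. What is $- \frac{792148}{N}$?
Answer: $- \frac{5411955136}{7725} \approx -7.0058 \cdot 10^{5}$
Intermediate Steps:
$N = \frac{7725}{6832}$ ($N = - \frac{3}{4} + \frac{\left(\left(-169691 + 115657\right) + 118279\right) \frac{1}{8540}}{4} = - \frac{3}{4} + \frac{\left(-54034 + 118279\right) \frac{1}{8540}}{4} = - \frac{3}{4} + \frac{64245 \cdot \frac{1}{8540}}{4} = - \frac{3}{4} + \frac{1}{4} \cdot \frac{12849}{1708} = - \frac{3}{4} + \frac{12849}{6832} = \frac{7725}{6832} \approx 1.1307$)
$- \frac{792148}{N} = - \frac{792148}{\frac{7725}{6832}} = \left(-792148\right) \frac{6832}{7725} = - \frac{5411955136}{7725}$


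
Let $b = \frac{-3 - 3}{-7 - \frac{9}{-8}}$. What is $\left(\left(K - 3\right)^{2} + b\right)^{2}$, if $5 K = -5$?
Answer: $\frac{640000}{2209} \approx 289.72$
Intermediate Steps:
$K = -1$ ($K = \frac{1}{5} \left(-5\right) = -1$)
$b = \frac{48}{47}$ ($b = - \frac{6}{-7 - - \frac{9}{8}} = - \frac{6}{-7 + \frac{9}{8}} = - \frac{6}{- \frac{47}{8}} = \left(-6\right) \left(- \frac{8}{47}\right) = \frac{48}{47} \approx 1.0213$)
$\left(\left(K - 3\right)^{2} + b\right)^{2} = \left(\left(-1 - 3\right)^{2} + \frac{48}{47}\right)^{2} = \left(\left(-4\right)^{2} + \frac{48}{47}\right)^{2} = \left(16 + \frac{48}{47}\right)^{2} = \left(\frac{800}{47}\right)^{2} = \frac{640000}{2209}$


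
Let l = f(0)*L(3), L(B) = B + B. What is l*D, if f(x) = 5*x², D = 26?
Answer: 0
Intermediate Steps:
L(B) = 2*B
l = 0 (l = (5*0²)*(2*3) = (5*0)*6 = 0*6 = 0)
l*D = 0*26 = 0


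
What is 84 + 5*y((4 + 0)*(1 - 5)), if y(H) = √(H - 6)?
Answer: 84 + 5*I*√22 ≈ 84.0 + 23.452*I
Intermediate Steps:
y(H) = √(-6 + H)
84 + 5*y((4 + 0)*(1 - 5)) = 84 + 5*√(-6 + (4 + 0)*(1 - 5)) = 84 + 5*√(-6 + 4*(-4)) = 84 + 5*√(-6 - 16) = 84 + 5*√(-22) = 84 + 5*(I*√22) = 84 + 5*I*√22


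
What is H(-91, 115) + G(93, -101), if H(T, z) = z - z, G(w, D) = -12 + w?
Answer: 81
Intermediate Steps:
H(T, z) = 0
H(-91, 115) + G(93, -101) = 0 + (-12 + 93) = 0 + 81 = 81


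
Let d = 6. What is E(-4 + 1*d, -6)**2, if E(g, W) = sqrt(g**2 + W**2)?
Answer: 40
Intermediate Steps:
E(g, W) = sqrt(W**2 + g**2)
E(-4 + 1*d, -6)**2 = (sqrt((-6)**2 + (-4 + 1*6)**2))**2 = (sqrt(36 + (-4 + 6)**2))**2 = (sqrt(36 + 2**2))**2 = (sqrt(36 + 4))**2 = (sqrt(40))**2 = (2*sqrt(10))**2 = 40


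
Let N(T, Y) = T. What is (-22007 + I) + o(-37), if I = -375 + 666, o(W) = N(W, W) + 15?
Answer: -21738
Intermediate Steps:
o(W) = 15 + W (o(W) = W + 15 = 15 + W)
I = 291
(-22007 + I) + o(-37) = (-22007 + 291) + (15 - 37) = -21716 - 22 = -21738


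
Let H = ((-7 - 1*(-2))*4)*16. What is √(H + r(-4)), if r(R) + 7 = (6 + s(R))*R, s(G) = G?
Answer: I*√335 ≈ 18.303*I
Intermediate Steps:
H = -320 (H = ((-7 + 2)*4)*16 = -5*4*16 = -20*16 = -320)
r(R) = -7 + R*(6 + R) (r(R) = -7 + (6 + R)*R = -7 + R*(6 + R))
√(H + r(-4)) = √(-320 + (-7 + (-4)² + 6*(-4))) = √(-320 + (-7 + 16 - 24)) = √(-320 - 15) = √(-335) = I*√335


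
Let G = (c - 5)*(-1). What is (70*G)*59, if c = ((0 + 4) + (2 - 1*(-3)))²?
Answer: -313880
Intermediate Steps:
c = 81 (c = (4 + (2 + 3))² = (4 + 5)² = 9² = 81)
G = -76 (G = (81 - 5)*(-1) = 76*(-1) = -76)
(70*G)*59 = (70*(-76))*59 = -5320*59 = -313880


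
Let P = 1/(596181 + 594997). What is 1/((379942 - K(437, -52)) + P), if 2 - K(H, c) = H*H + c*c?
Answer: 1191178/683275186115 ≈ 1.7433e-6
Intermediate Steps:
P = 1/1191178 ≈ 8.3951e-7
K(H, c) = 2 - H**2 - c**2 (K(H, c) = 2 - (H*H + c*c) = 2 - (H**2 + c**2) = 2 + (-H**2 - c**2) = 2 - H**2 - c**2)
1/((379942 - K(437, -52)) + P) = 1/((379942 - (2 - 1*437**2 - 1*(-52)**2)) + 1/1191178) = 1/((379942 - (2 - 1*190969 - 1*2704)) + 1/1191178) = 1/((379942 - (2 - 190969 - 2704)) + 1/1191178) = 1/((379942 - 1*(-193671)) + 1/1191178) = 1/((379942 + 193671) + 1/1191178) = 1/(573613 + 1/1191178) = 1/(683275186115/1191178) = 1191178/683275186115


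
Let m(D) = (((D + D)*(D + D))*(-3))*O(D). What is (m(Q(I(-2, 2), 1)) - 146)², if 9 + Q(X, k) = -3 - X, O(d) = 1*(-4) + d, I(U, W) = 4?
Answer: 3756954436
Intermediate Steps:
O(d) = -4 + d
Q(X, k) = -12 - X (Q(X, k) = -9 + (-3 - X) = -12 - X)
m(D) = -12*D²*(-4 + D) (m(D) = (((D + D)*(D + D))*(-3))*(-4 + D) = (((2*D)*(2*D))*(-3))*(-4 + D) = ((4*D²)*(-3))*(-4 + D) = (-12*D²)*(-4 + D) = -12*D²*(-4 + D))
(m(Q(I(-2, 2), 1)) - 146)² = (12*(-12 - 1*4)²*(4 - (-12 - 1*4)) - 146)² = (12*(-12 - 4)²*(4 - (-12 - 4)) - 146)² = (12*(-16)²*(4 - 1*(-16)) - 146)² = (12*256*(4 + 16) - 146)² = (12*256*20 - 146)² = (61440 - 146)² = 61294² = 3756954436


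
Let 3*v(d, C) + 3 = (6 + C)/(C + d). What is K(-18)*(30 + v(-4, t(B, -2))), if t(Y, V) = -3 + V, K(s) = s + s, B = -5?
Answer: -3128/3 ≈ -1042.7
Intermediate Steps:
K(s) = 2*s
v(d, C) = -1 + (6 + C)/(3*(C + d)) (v(d, C) = -1 + ((6 + C)/(C + d))/3 = -1 + (6 + C)/(3*(C + d)))
K(-18)*(30 + v(-4, t(B, -2))) = (2*(-18))*(30 + (2 - 1*(-4) - 2*(-3 - 2)/3)/((-3 - 2) - 4)) = -36*(30 + (2 + 4 - ⅔*(-5))/(-5 - 4)) = -36*(30 + (2 + 4 + 10/3)/(-9)) = -36*(30 - ⅑*28/3) = -36*(30 - 28/27) = -36*782/27 = -3128/3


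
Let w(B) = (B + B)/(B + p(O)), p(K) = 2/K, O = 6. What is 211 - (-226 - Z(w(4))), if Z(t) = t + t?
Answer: 5729/13 ≈ 440.69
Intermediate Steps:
w(B) = 2*B/(1/3 + B) (w(B) = (B + B)/(B + 2/6) = (2*B)/(B + 2*(1/6)) = (2*B)/(B + 1/3) = (2*B)/(1/3 + B) = 2*B/(1/3 + B))
Z(t) = 2*t
211 - (-226 - Z(w(4))) = 211 - (-226 - 2*6*4/(1 + 3*4)) = 211 - (-226 - 2*6*4/(1 + 12)) = 211 - (-226 - 2*6*4/13) = 211 - (-226 - 2*6*4*(1/13)) = 211 - (-226 - 2*24/13) = 211 - (-226 - 1*48/13) = 211 - (-226 - 48/13) = 211 - 1*(-2986/13) = 211 + 2986/13 = 5729/13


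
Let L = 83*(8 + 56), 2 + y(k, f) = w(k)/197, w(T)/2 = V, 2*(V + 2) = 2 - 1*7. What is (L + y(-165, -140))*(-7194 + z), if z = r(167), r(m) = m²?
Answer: 21648232395/197 ≈ 1.0989e+8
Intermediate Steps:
V = -9/2 (V = -2 + (2 - 1*7)/2 = -2 + (2 - 7)/2 = -2 + (½)*(-5) = -2 - 5/2 = -9/2 ≈ -4.5000)
w(T) = -9 (w(T) = 2*(-9/2) = -9)
y(k, f) = -403/197 (y(k, f) = -2 - 9/197 = -403/197)
z = 27889 (z = 167² = 27889)
L = 5312 (L = 83*64 = 5312)
(L + y(-165, -140))*(-7194 + z) = (5312 - 403/197)*(-7194 + 27889) = (1046061/197)*20695 = 21648232395/197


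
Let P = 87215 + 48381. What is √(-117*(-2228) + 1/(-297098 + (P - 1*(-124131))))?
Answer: 943*√409399305/37371 ≈ 510.56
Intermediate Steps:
P = 135596
√(-117*(-2228) + 1/(-297098 + (P - 1*(-124131)))) = √(-117*(-2228) + 1/(-297098 + (135596 - 1*(-124131)))) = √(260676 + 1/(-297098 + (135596 + 124131))) = √(260676 + 1/(-297098 + 259727)) = √(260676 + 1/(-37371)) = √(260676 - 1/37371) = √(9741722795/37371) = 943*√409399305/37371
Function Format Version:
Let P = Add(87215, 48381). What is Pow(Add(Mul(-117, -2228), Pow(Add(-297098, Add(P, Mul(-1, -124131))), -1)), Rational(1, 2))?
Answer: Mul(Rational(943, 37371), Pow(409399305, Rational(1, 2))) ≈ 510.56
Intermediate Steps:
P = 135596
Pow(Add(Mul(-117, -2228), Pow(Add(-297098, Add(P, Mul(-1, -124131))), -1)), Rational(1, 2)) = Pow(Add(Mul(-117, -2228), Pow(Add(-297098, Add(135596, Mul(-1, -124131))), -1)), Rational(1, 2)) = Pow(Add(260676, Pow(Add(-297098, Add(135596, 124131)), -1)), Rational(1, 2)) = Pow(Add(260676, Pow(Add(-297098, 259727), -1)), Rational(1, 2)) = Pow(Add(260676, Pow(-37371, -1)), Rational(1, 2)) = Pow(Add(260676, Rational(-1, 37371)), Rational(1, 2)) = Pow(Rational(9741722795, 37371), Rational(1, 2)) = Mul(Rational(943, 37371), Pow(409399305, Rational(1, 2)))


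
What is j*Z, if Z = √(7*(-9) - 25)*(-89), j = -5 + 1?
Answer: 712*I*√22 ≈ 3339.6*I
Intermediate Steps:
j = -4
Z = -178*I*√22 (Z = √(-63 - 25)*(-89) = √(-88)*(-89) = (2*I*√22)*(-89) = -178*I*√22 ≈ -834.89*I)
j*Z = -(-712)*I*√22 = 712*I*√22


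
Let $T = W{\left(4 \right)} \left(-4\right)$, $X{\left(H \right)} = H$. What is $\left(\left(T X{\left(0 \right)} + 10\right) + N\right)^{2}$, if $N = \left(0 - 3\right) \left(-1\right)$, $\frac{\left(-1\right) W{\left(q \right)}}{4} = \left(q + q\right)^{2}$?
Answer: $169$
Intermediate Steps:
$W{\left(q \right)} = - 16 q^{2}$ ($W{\left(q \right)} = - 4 \left(q + q\right)^{2} = - 4 \left(2 q\right)^{2} = - 4 \cdot 4 q^{2} = - 16 q^{2}$)
$T = 1024$ ($T = - 16 \cdot 4^{2} \left(-4\right) = \left(-16\right) 16 \left(-4\right) = \left(-256\right) \left(-4\right) = 1024$)
$N = 3$ ($N = \left(-3\right) \left(-1\right) = 3$)
$\left(\left(T X{\left(0 \right)} + 10\right) + N\right)^{2} = \left(\left(1024 \cdot 0 + 10\right) + 3\right)^{2} = \left(\left(0 + 10\right) + 3\right)^{2} = \left(10 + 3\right)^{2} = 13^{2} = 169$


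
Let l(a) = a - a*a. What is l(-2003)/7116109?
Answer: -4014012/7116109 ≈ -0.56407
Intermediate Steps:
l(a) = a - a**2
l(-2003)/7116109 = -2003*(1 - 1*(-2003))/7116109 = -2003*(1 + 2003)*(1/7116109) = -2003*2004*(1/7116109) = -4014012*1/7116109 = -4014012/7116109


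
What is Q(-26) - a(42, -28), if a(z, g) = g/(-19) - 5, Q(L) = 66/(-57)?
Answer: 45/19 ≈ 2.3684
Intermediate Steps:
Q(L) = -22/19 (Q(L) = 66*(-1/57) = -22/19)
a(z, g) = -5 - g/19 (a(z, g) = g*(-1/19) - 5 = -g/19 - 5 = -5 - g/19)
Q(-26) - a(42, -28) = -22/19 - (-5 - 1/19*(-28)) = -22/19 - (-5 + 28/19) = -22/19 - 1*(-67/19) = -22/19 + 67/19 = 45/19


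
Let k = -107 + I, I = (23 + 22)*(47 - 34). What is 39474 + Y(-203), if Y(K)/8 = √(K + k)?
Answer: 39474 + 40*√11 ≈ 39607.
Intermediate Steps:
I = 585 (I = 45*13 = 585)
k = 478 (k = -107 + 585 = 478)
Y(K) = 8*√(478 + K) (Y(K) = 8*√(K + 478) = 8*√(478 + K))
39474 + Y(-203) = 39474 + 8*√(478 - 203) = 39474 + 8*√275 = 39474 + 8*(5*√11) = 39474 + 40*√11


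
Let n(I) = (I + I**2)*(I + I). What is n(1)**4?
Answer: 256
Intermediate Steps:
n(I) = 2*I*(I + I**2) (n(I) = (I + I**2)*(2*I) = 2*I*(I + I**2))
n(1)**4 = (2*1**2*(1 + 1))**4 = (2*1*2)**4 = 4**4 = 256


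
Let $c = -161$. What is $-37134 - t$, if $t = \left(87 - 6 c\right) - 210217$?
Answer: $172030$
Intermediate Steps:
$t = -209164$ ($t = \left(87 - -966\right) - 210217 = \left(87 + 966\right) - 210217 = 1053 - 210217 = -209164$)
$-37134 - t = -37134 - -209164 = -37134 + 209164 = 172030$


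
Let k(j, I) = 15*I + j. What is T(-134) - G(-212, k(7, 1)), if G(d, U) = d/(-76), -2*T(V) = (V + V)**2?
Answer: -682381/19 ≈ -35915.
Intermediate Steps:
T(V) = -2*V**2 (T(V) = -(V + V)**2/2 = -4*V**2/2 = -2*V**2)
k(j, I) = j + 15*I
G(d, U) = -d/76 (G(d, U) = d*(-1/76) = -d/76)
T(-134) - G(-212, k(7, 1)) = -2*(-134)**2 - (-1)*(-212)/76 = -2*17956 - 1*53/19 = -35912 - 53/19 = -682381/19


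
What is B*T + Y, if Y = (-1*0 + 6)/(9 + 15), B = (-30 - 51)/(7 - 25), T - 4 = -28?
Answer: -431/4 ≈ -107.75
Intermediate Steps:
T = -24 (T = 4 - 28 = -24)
B = 9/2 (B = -81/(-18) = -81*(-1/18) = 9/2 ≈ 4.5000)
Y = ¼ (Y = (0 + 6)/24 = (1/24)*6 = ¼ ≈ 0.25000)
B*T + Y = (9/2)*(-24) + ¼ = -108 + ¼ = -431/4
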